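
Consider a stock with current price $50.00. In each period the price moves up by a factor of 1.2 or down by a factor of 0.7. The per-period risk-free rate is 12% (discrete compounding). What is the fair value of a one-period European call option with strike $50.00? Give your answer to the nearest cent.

$7.50

Risk-neutral probability p = (1 + 0.12 − 0.7)/(1.2 − 0.7) = 0.4200/0.5000 = 0.8400
Terminal stock prices: S_u = 60, S_d = 35
Terminal payoffs (S − K): max(10, 0) = 10, max(-15, 0) = 0
Node 0 (S = 50): V_0 = 1/1.12·[0.8400·10.0000 + 0.1600·0.0000] = 7.5000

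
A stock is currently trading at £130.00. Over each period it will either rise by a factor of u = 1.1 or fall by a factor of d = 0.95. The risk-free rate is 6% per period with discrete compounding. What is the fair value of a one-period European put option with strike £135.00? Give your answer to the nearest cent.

£2.89

Risk-neutral probability p = (1 + 0.06 − 0.95)/(1.1 − 0.95) = 0.1100/0.1500 = 0.7333
Terminal stock prices: S_u = 143, S_d = 123.5
Terminal payoffs (K − S): max(-8, 0) = 0, max(11.5, 0) = 11.5
Node 0 (S = 130): V_0 = 1/1.06·[0.7333·0.0000 + 0.2667·11.5000] = 2.8931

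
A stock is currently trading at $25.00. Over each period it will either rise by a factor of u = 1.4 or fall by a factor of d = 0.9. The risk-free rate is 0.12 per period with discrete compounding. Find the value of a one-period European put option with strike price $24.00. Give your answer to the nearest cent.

Risk-neutral probability p = (1 + 0.12 − 0.9)/(1.4 − 0.9) = 0.2200/0.5000 = 0.4400
Terminal stock prices: S_u = 35, S_d = 22.5
Terminal payoffs (K − S): max(-11, 0) = 0, max(1.5, 0) = 1.5
Node 0 (S = 25): V_0 = 1/1.12·[0.4400·0.0000 + 0.5600·1.5000] = 0.7500

$0.75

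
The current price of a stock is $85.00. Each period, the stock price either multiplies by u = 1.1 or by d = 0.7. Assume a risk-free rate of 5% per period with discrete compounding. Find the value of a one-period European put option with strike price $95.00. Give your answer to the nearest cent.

$5.48

Risk-neutral probability p = (1 + 0.05 − 0.7)/(1.1 − 0.7) = 0.3500/0.4000 = 0.8750
Terminal stock prices: S_u = 93.5, S_d = 59.5
Terminal payoffs (K − S): max(1.5, 0) = 1.5, max(35.5, 0) = 35.5
Node 0 (S = 85): V_0 = 1/1.05·[0.8750·1.5000 + 0.1250·35.5000] = 5.4762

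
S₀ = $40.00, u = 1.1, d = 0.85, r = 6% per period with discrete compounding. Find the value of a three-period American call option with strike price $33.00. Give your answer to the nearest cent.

Risk-neutral probability p = (1 + 0.06 − 0.85)/(1.1 − 0.85) = 0.2100/0.2500 = 0.8400
Terminal stock prices: S_uuu = 53.24, S_uud = 41.14, S_udd = 31.79, S_ddd = 24.56
Terminal payoffs (S − K): max(20.24, 0) = 20.24, max(8.14, 0) = 8.14, max(-1.21, 0) = 0, max(-8.435, 0) = 0
Node uu (S = 48.4): continuation = 1/1.06·[0.8400·20.2400 + 0.1600·8.1400] = 17.2679; exercise value = 15.4000 ≤ continuation, so V_uu = 17.2679
Node ud (S = 37.4): continuation = 1/1.06·[0.8400·8.1400 + 0.1600·0.0000] = 6.4506; exercise value = 4.4000 ≤ continuation, so V_ud = 6.4506
Node dd (S = 28.9): continuation = 1/1.06·[0.8400·0.0000 + 0.1600·0.0000] = 0.0000; exercise value = 0.0000 ≤ continuation, so V_dd = 0.0000
Node u (S = 44): continuation = 1/1.06·[0.8400·17.2679 + 0.1600·6.4506] = 14.6577; exercise value = 11.0000 ≤ continuation, so V_u = 14.6577
Node d (S = 34): continuation = 1/1.06·[0.8400·6.4506 + 0.1600·0.0000] = 5.1118; exercise value = 1.0000 ≤ continuation, so V_d = 5.1118
Node 0 (S = 40): continuation = 1/1.06·[0.8400·14.6577 + 0.1600·5.1118] = 12.3871; exercise value = 7.0000 ≤ continuation, so V_0 = 12.3871

$12.39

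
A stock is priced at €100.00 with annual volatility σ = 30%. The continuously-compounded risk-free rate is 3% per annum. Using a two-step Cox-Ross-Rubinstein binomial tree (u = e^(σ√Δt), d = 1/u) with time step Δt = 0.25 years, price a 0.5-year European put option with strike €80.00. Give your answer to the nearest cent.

CRR parameters: u = e^(σ√Δt) = e^(0.3·√0.25) = 1.1618, d = 1/u = 0.8607
Per-period rate: rΔt = 0.03·0.25 = 0.0075, so R = e^0.0075 = 1.0075
Risk-neutral probability p = (e^0.0075 − 0.8607)/(1.1618 − 0.8607) = 0.1468/0.3011 = 0.4876
Terminal stock prices: S_uu = 135, S_ud = 100, S_dd = 74.08
Terminal payoffs (K − S): max(-54.99, 0) = 0, max(-20, 0) = 0, max(5.918, 0) = 5.918
Node u (S = 116.2): V_u = e^(−0.0075)·[0.4876·0.0000 + 0.5124·0.0000] = 0.0000
Node d (S = 86.07): V_d = e^(−0.0075)·[0.4876·0.0000 + 0.5124·5.9182] = 3.0100
Node 0 (S = 100): V_0 = e^(−0.0075)·[0.4876·0.0000 + 0.5124·3.0100] = 1.5309

€1.53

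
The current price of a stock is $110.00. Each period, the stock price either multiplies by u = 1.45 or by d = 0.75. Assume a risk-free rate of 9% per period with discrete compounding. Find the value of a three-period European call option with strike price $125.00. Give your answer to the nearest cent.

$32.23

Risk-neutral probability p = (1 + 0.09 − 0.75)/(1.45 − 0.75) = 0.3400/0.7000 = 0.4857
Terminal stock prices: S_uuu = 335.3, S_uud = 173.5, S_udd = 89.72, S_ddd = 46.41
Terminal payoffs (S − K): max(210.3, 0) = 210.3, max(48.46, 0) = 48.46, max(-35.28, 0) = 0, max(-78.59, 0) = 0
Node uu (S = 231.3): V_uu = 1/1.09·[0.4857·210.3487 + 0.5143·48.4563] = 116.5961
Node ud (S = 119.6): V_ud = 1/1.09·[0.4857·48.4563 + 0.5143·0.0000] = 21.5926
Node dd (S = 61.88): V_dd = 1/1.09·[0.4857·0.0000 + 0.5143·0.0000] = 0.0000
Node u (S = 159.5): V_u = 1/1.09·[0.4857·116.5961 + 0.5143·21.5926] = 62.1442
Node d (S = 82.5): V_d = 1/1.09·[0.4857·21.5926 + 0.5143·0.0000] = 9.6218
Node 0 (S = 110): V_0 = 1/1.09·[0.4857·62.1442 + 0.5143·9.6218] = 32.2318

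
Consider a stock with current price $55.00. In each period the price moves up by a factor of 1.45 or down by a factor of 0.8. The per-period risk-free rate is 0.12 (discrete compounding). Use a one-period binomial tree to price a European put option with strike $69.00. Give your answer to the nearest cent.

$11.33

Risk-neutral probability p = (1 + 0.12 − 0.8)/(1.45 − 0.8) = 0.3200/0.6500 = 0.4923
Terminal stock prices: S_u = 79.75, S_d = 44
Terminal payoffs (K − S): max(-10.75, 0) = 0, max(25, 0) = 25
Node 0 (S = 55): V_0 = 1/1.12·[0.4923·0.0000 + 0.5077·25.0000] = 11.3324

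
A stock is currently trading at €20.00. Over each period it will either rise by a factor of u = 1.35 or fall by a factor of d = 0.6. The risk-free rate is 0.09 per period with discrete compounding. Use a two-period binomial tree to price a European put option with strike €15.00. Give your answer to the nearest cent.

Risk-neutral probability p = (1 + 0.09 − 0.6)/(1.35 − 0.6) = 0.4900/0.7500 = 0.6533
Terminal stock prices: S_uu = 36.45, S_ud = 16.2, S_dd = 7.2
Terminal payoffs (K − S): max(-21.45, 0) = 0, max(-1.2, 0) = 0, max(7.8, 0) = 7.8
Node u (S = 27): V_u = 1/1.09·[0.6533·0.0000 + 0.3467·0.0000] = 0.0000
Node d (S = 12): V_d = 1/1.09·[0.6533·0.0000 + 0.3467·7.8000] = 2.4807
Node 0 (S = 20): V_0 = 1/1.09·[0.6533·0.0000 + 0.3467·2.4807] = 0.7890

€0.79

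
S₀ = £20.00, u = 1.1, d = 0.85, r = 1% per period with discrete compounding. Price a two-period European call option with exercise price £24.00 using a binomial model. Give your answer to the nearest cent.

Risk-neutral probability p = (1 + 0.01 − 0.85)/(1.1 − 0.85) = 0.1600/0.2500 = 0.6400
Terminal stock prices: S_uu = 24.2, S_ud = 18.7, S_dd = 14.45
Terminal payoffs (S − K): max(0.2, 0) = 0.2, max(-5.3, 0) = 0, max(-9.55, 0) = 0
Node u (S = 22): V_u = 1/1.01·[0.6400·0.2000 + 0.3600·0.0000] = 0.1267
Node d (S = 17): V_d = 1/1.01·[0.6400·0.0000 + 0.3600·0.0000] = 0.0000
Node 0 (S = 20): V_0 = 1/1.01·[0.6400·0.1267 + 0.3600·0.0000] = 0.0803

£0.08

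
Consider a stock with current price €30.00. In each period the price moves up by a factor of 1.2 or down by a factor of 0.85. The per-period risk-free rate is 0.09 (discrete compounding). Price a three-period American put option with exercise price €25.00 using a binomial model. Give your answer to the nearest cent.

Risk-neutral probability p = (1 + 0.09 − 0.85)/(1.2 − 0.85) = 0.2400/0.3500 = 0.6857
Terminal stock prices: S_uuu = 51.84, S_uud = 36.72, S_udd = 26.01, S_ddd = 18.42
Terminal payoffs (K − S): max(-26.84, 0) = 0, max(-11.72, 0) = 0, max(-1.01, 0) = 0, max(6.576, 0) = 6.576
Node uu (S = 43.2): continuation = 1/1.09·[0.6857·0.0000 + 0.3143·0.0000] = 0.0000; exercise value = 0.0000 ≤ continuation, so V_uu = 0.0000
Node ud (S = 30.6): continuation = 1/1.09·[0.6857·0.0000 + 0.3143·0.0000] = 0.0000; exercise value = 0.0000 ≤ continuation, so V_ud = 0.0000
Node dd (S = 21.67): continuation = 1/1.09·[0.6857·0.0000 + 0.3143·6.5763] = 1.8962; exercise value = 3.3250 > continuation, so V_dd = 3.3250 (exercise)
Node u (S = 36): continuation = 1/1.09·[0.6857·0.0000 + 0.3143·0.0000] = 0.0000; exercise value = 0.0000 ≤ continuation, so V_u = 0.0000
Node d (S = 25.5): continuation = 1/1.09·[0.6857·0.0000 + 0.3143·3.3250] = 0.9587; exercise value = 0.0000 ≤ continuation, so V_d = 0.9587
Node 0 (S = 30): continuation = 1/1.09·[0.6857·0.0000 + 0.3143·0.9587] = 0.2764; exercise value = 0.0000 ≤ continuation, so V_0 = 0.2764

€0.28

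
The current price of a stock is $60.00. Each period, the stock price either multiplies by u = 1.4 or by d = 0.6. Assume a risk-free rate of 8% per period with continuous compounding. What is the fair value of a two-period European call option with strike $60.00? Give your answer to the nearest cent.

Risk-neutral probability p = (e^0.08 − 0.6)/(1.4 − 0.6) = 0.4833/0.8000 = 0.6041
Terminal stock prices: S_uu = 117.6, S_ud = 50.4, S_dd = 21.6
Terminal payoffs (S − K): max(57.6, 0) = 57.6, max(-9.6, 0) = 0, max(-38.4, 0) = 0
Node u (S = 84): V_u = e^(−0.08)·[0.6041·57.6000 + 0.3959·0.0000] = 32.1214
Node d (S = 36): V_d = e^(−0.08)·[0.6041·0.0000 + 0.3959·0.0000] = 0.0000
Node 0 (S = 60): V_0 = e^(−0.08)·[0.6041·32.1214 + 0.3959·0.0000] = 17.9129

$17.91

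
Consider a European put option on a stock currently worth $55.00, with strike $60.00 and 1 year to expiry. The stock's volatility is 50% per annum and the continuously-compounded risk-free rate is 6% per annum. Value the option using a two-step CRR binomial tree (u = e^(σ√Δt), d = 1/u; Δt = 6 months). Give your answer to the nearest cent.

$11.54

CRR parameters: u = e^(σ√Δt) = e^(0.5·√0.5) = 1.4241, d = 1/u = 0.7022
Per-period rate: rΔt = 0.06·0.5 = 0.03, so R = e^0.03 = 1.0305
Risk-neutral probability p = (e^0.03 − 0.7022)/(1.4241 − 0.7022) = 0.3283/0.7219 = 0.4547
Terminal stock prices: S_uu = 111.5, S_ud = 55, S_dd = 27.12
Terminal payoffs (K − S): max(-51.55, 0) = 0, max(5, 0) = 5, max(32.88, 0) = 32.88
Node u (S = 78.33): V_u = e^(−0.03)·[0.4547·0.0000 + 0.5453·5.0000] = 2.6459
Node d (S = 38.62): V_d = e^(−0.03)·[0.4547·5.0000 + 0.5453·32.8812] = 19.6064
Node 0 (S = 55): V_0 = e^(−0.03)·[0.4547·2.6459 + 0.5453·19.6064] = 11.5428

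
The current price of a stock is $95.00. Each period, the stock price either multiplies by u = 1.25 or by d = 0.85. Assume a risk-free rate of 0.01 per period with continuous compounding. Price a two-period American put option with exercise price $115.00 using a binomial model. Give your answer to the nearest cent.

Risk-neutral probability p = (e^0.01 − 0.85)/(1.25 − 0.85) = 0.1601/0.4000 = 0.4001
Terminal stock prices: S_uu = 148.4, S_ud = 100.9, S_dd = 68.64
Terminal payoffs (K − S): max(-33.44, 0) = 0, max(14.06, 0) = 14.06, max(46.36, 0) = 46.36
Node u (S = 118.8): continuation = e^(−0.01)·[0.4001·0.0000 + 0.5999·14.0625] = 8.3518; exercise value = 0.0000 ≤ continuation, so V_u = 8.3518
Node d (S = 80.75): continuation = e^(−0.01)·[0.4001·14.0625 + 0.5999·46.3625] = 33.1057; exercise value = 34.2500 > continuation, so V_d = 34.2500 (exercise)
Node 0 (S = 95): continuation = e^(−0.01)·[0.4001·8.3518 + 0.5999·34.2500] = 23.6498; exercise value = 20.0000 ≤ continuation, so V_0 = 23.6498

$23.65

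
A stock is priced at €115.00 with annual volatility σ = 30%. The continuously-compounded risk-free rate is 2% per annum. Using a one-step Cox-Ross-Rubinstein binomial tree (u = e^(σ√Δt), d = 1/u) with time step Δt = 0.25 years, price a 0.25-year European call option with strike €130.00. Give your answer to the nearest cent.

€1.72

CRR parameters: u = e^(σ√Δt) = e^(0.3·√0.25) = 1.1618, d = 1/u = 0.8607
Per-period rate: rΔt = 0.02·0.25 = 0.005, so R = e^0.005 = 1.0050
Risk-neutral probability p = (e^0.005 − 0.8607)/(1.1618 − 0.8607) = 0.1443/0.3011 = 0.4792
Terminal stock prices: S_u = 133.6, S_d = 98.98
Terminal payoffs (S − K): max(3.611, 0) = 3.611, max(-31.02, 0) = 0
Node 0 (S = 115): V_0 = e^(−0.005)·[0.4792·3.6109 + 0.5208·0.0000] = 1.7218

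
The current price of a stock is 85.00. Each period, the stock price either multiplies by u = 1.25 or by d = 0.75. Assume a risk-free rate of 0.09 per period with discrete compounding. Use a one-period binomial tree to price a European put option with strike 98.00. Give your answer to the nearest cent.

10.06

Risk-neutral probability p = (1 + 0.09 − 0.75)/(1.25 − 0.75) = 0.3400/0.5000 = 0.6800
Terminal stock prices: S_u = 106.2, S_d = 63.75
Terminal payoffs (K − S): max(-8.25, 0) = 0, max(34.25, 0) = 34.25
Node 0 (S = 85): V_0 = 1/1.09·[0.6800·0.0000 + 0.3200·34.2500] = 10.0550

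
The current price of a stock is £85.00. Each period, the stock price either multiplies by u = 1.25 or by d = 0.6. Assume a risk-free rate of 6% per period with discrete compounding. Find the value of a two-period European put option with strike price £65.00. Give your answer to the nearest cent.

£3.08

Risk-neutral probability p = (1 + 0.06 − 0.6)/(1.25 − 0.6) = 0.4600/0.6500 = 0.7077
Terminal stock prices: S_uu = 132.8, S_ud = 63.75, S_dd = 30.6
Terminal payoffs (K − S): max(-67.81, 0) = 0, max(1.25, 0) = 1.25, max(34.4, 0) = 34.4
Node u (S = 106.2): V_u = 1/1.06·[0.7077·0.0000 + 0.2923·1.2500] = 0.3447
Node d (S = 51): V_d = 1/1.06·[0.7077·1.2500 + 0.2923·34.4000] = 10.3208
Node 0 (S = 85): V_0 = 1/1.06·[0.7077·0.3447 + 0.2923·10.3208] = 3.0762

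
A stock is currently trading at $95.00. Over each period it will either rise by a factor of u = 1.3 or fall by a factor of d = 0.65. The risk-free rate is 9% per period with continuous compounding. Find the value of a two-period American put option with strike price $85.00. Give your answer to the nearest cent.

Risk-neutral probability p = (e^0.09 − 0.65)/(1.3 − 0.65) = 0.4442/0.6500 = 0.6833
Terminal stock prices: S_uu = 160.6, S_ud = 80.28, S_dd = 40.14
Terminal payoffs (K − S): max(-75.55, 0) = 0, max(4.725, 0) = 4.725, max(44.86, 0) = 44.86
Node u (S = 123.5): continuation = e^(−0.09)·[0.6833·0.0000 + 0.3167·4.7250] = 1.3674; exercise value = 0.0000 ≤ continuation, so V_u = 1.3674
Node d (S = 61.75): continuation = e^(−0.09)·[0.6833·4.7250 + 0.3167·44.8625] = 15.9342; exercise value = 23.2500 > continuation, so V_d = 23.2500 (exercise)
Node 0 (S = 95): continuation = e^(−0.09)·[0.6833·1.3674 + 0.3167·23.2500] = 7.5826; exercise value = 0.0000 ≤ continuation, so V_0 = 7.5826

$7.58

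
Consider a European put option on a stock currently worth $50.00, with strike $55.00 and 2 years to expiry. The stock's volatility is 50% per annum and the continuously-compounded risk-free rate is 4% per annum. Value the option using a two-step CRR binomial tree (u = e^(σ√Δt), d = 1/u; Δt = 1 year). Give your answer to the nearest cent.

$13.74

CRR parameters: u = e^(σ√Δt) = e^(0.5·√1) = 1.6487, d = 1/u = 0.6065
Per-period rate: rΔt = 0.04·1 = 0.04, so R = e^0.04 = 1.0408
Risk-neutral probability p = (e^0.04 − 0.6065)/(1.6487 − 0.6065) = 0.4343/1.0422 = 0.4167
Terminal stock prices: S_uu = 135.9, S_ud = 50, S_dd = 18.39
Terminal payoffs (K − S): max(-80.91, 0) = 0, max(5, 0) = 5, max(36.61, 0) = 36.61
Node u (S = 82.44): V_u = e^(−0.04)·[0.4167·0.0000 + 0.5833·5.0000] = 2.8021
Node d (S = 30.33): V_d = e^(−0.04)·[0.4167·5.0000 + 0.5833·36.6060] = 22.5169
Node 0 (S = 50): V_0 = e^(−0.04)·[0.4167·2.8021 + 0.5833·22.5169] = 13.7410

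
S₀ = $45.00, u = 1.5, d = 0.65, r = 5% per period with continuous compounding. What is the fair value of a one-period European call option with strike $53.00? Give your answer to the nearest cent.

$6.51

Risk-neutral probability p = (e^0.05 − 0.65)/(1.5 − 0.65) = 0.4013/0.8500 = 0.4721
Terminal stock prices: S_u = 67.5, S_d = 29.25
Terminal payoffs (S − K): max(14.5, 0) = 14.5, max(-23.75, 0) = 0
Node 0 (S = 45): V_0 = e^(−0.05)·[0.4721·14.5000 + 0.5279·0.0000] = 6.5114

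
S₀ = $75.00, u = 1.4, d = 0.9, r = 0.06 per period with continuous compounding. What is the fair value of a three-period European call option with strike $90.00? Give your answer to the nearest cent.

Risk-neutral probability p = (e^0.06 − 0.9)/(1.4 − 0.9) = 0.1618/0.5000 = 0.3237
Terminal stock prices: S_uuu = 205.8, S_uud = 132.3, S_udd = 85.05, S_ddd = 54.68
Terminal payoffs (S − K): max(115.8, 0) = 115.8, max(42.3, 0) = 42.3, max(-4.95, 0) = 0, max(-35.32, 0) = 0
Node uu (S = 147): V_uu = e^(−0.06)·[0.3237·115.8000 + 0.6763·42.3000] = 62.2412
Node ud (S = 94.5): V_ud = e^(−0.06)·[0.3237·42.3000 + 0.6763·0.0000] = 12.8940
Node dd (S = 60.75): V_dd = e^(−0.06)·[0.3237·0.0000 + 0.6763·0.0000] = 0.0000
Node u (S = 105): V_u = e^(−0.06)·[0.3237·62.2412 + 0.6763·12.8940] = 27.1853
Node d (S = 67.5): V_d = e^(−0.06)·[0.3237·12.8940 + 0.6763·0.0000] = 3.9304
Node 0 (S = 75): V_0 = e^(−0.06)·[0.3237·27.1853 + 0.6763·3.9304] = 10.7902

$10.79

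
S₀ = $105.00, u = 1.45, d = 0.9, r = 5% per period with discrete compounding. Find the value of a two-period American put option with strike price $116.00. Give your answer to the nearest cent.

Risk-neutral probability p = (1 + 0.05 − 0.9)/(1.45 − 0.9) = 0.1500/0.5500 = 0.2727
Terminal stock prices: S_uu = 220.8, S_ud = 137, S_dd = 85.05
Terminal payoffs (K − S): max(-104.8, 0) = 0, max(-21.03, 0) = 0, max(30.95, 0) = 30.95
Node u (S = 152.2): continuation = 1/1.05·[0.2727·0.0000 + 0.7273·0.0000] = 0.0000; exercise value = 0.0000 ≤ continuation, so V_u = 0.0000
Node d (S = 94.5): continuation = 1/1.05·[0.2727·0.0000 + 0.7273·30.9500] = 21.4372; exercise value = 21.5000 > continuation, so V_d = 21.5000 (exercise)
Node 0 (S = 105): continuation = 1/1.05·[0.2727·0.0000 + 0.7273·21.5000] = 14.8918; exercise value = 11.0000 ≤ continuation, so V_0 = 14.8918

$14.89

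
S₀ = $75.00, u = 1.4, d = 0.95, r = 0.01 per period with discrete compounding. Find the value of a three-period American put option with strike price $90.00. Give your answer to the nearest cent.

Risk-neutral probability p = (1 + 0.01 − 0.95)/(1.4 − 0.95) = 0.0600/0.4500 = 0.1333
Terminal stock prices: S_uuu = 205.8, S_uud = 139.6, S_udd = 94.76, S_ddd = 64.3
Terminal payoffs (K − S): max(-115.8, 0) = 0, max(-49.65, 0) = 0, max(-4.763, 0) = 0, max(25.7, 0) = 25.7
Node uu (S = 147): continuation = 1/1.01·[0.1333·0.0000 + 0.8667·0.0000] = 0.0000; exercise value = 0.0000 ≤ continuation, so V_uu = 0.0000
Node ud (S = 99.75): continuation = 1/1.01·[0.1333·0.0000 + 0.8667·0.0000] = 0.0000; exercise value = 0.0000 ≤ continuation, so V_ud = 0.0000
Node dd (S = 67.69): continuation = 1/1.01·[0.1333·0.0000 + 0.8667·25.6969] = 22.0501; exercise value = 22.3125 > continuation, so V_dd = 22.3125 (exercise)
Node u (S = 105): continuation = 1/1.01·[0.1333·0.0000 + 0.8667·0.0000] = 0.0000; exercise value = 0.0000 ≤ continuation, so V_u = 0.0000
Node d (S = 71.25): continuation = 1/1.01·[0.1333·0.0000 + 0.8667·22.3125] = 19.1460; exercise value = 18.7500 ≤ continuation, so V_d = 19.1460
Node 0 (S = 75): continuation = 1/1.01·[0.1333·0.0000 + 0.8667·19.1460] = 16.4289; exercise value = 15.0000 ≤ continuation, so V_0 = 16.4289

$16.43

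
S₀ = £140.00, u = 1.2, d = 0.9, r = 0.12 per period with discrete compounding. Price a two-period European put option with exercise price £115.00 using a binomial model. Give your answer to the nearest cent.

£0.09

Risk-neutral probability p = (1 + 0.12 − 0.9)/(1.2 − 0.9) = 0.2200/0.3000 = 0.7333
Terminal stock prices: S_uu = 201.6, S_ud = 151.2, S_dd = 113.4
Terminal payoffs (K − S): max(-86.6, 0) = 0, max(-36.2, 0) = 0, max(1.6, 0) = 1.6
Node u (S = 168): V_u = 1/1.12·[0.7333·0.0000 + 0.2667·0.0000] = 0.0000
Node d (S = 126): V_d = 1/1.12·[0.7333·0.0000 + 0.2667·1.6000] = 0.3810
Node 0 (S = 140): V_0 = 1/1.12·[0.7333·0.0000 + 0.2667·0.3810] = 0.0907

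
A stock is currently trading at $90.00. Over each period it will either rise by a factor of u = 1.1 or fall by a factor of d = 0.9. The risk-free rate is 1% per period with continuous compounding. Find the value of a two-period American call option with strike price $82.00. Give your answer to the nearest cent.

$11.43

Risk-neutral probability p = (e^0.01 − 0.9)/(1.1 − 0.9) = 0.1101/0.2000 = 0.5503
Terminal stock prices: S_uu = 108.9, S_ud = 89.1, S_dd = 72.9
Terminal payoffs (S − K): max(26.9, 0) = 26.9, max(7.1, 0) = 7.1, max(-9.1, 0) = 0
Node u (S = 99): continuation = e^(−0.01)·[0.5503·26.9000 + 0.4497·7.1000] = 17.8159; exercise value = 17.0000 ≤ continuation, so V_u = 17.8159
Node d (S = 81): continuation = e^(−0.01)·[0.5503·7.1000 + 0.4497·0.0000] = 3.8679; exercise value = 0.0000 ≤ continuation, so V_d = 3.8679
Node 0 (S = 90): continuation = e^(−0.01)·[0.5503·17.8159 + 0.4497·3.8679] = 11.4280; exercise value = 8.0000 ≤ continuation, so V_0 = 11.4280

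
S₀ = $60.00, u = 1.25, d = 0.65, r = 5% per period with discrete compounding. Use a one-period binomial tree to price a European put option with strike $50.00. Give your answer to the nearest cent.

Risk-neutral probability p = (1 + 0.05 − 0.65)/(1.25 − 0.65) = 0.4000/0.6000 = 0.6667
Terminal stock prices: S_u = 75, S_d = 39
Terminal payoffs (K − S): max(-25, 0) = 0, max(11, 0) = 11
Node 0 (S = 60): V_0 = 1/1.05·[0.6667·0.0000 + 0.3333·11.0000] = 3.4921

$3.49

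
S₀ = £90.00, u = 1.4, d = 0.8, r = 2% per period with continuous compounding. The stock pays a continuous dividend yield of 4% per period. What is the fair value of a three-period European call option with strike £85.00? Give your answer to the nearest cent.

£14.14

Per-period risk-free factor R = e^0.02 = 1.0202; dividend-adjusted growth = e^(0.02−0.04) = 0.9802.
Risk-neutral probability p = (0.9802 − 0.8)/(1.4 − 0.8) = 0.1802/0.6000 = 0.3003
Terminal stock prices: S_uuu = 247, S_uud = 141.1, S_udd = 80.64, S_ddd = 46.08
Terminal payoffs (S − K): max(162, 0) = 162, max(56.12, 0) = 56.12, max(-4.36, 0) = 0, max(-38.92, 0) = 0
Node uu (S = 176.4): V_uu = e^(−0.02)·[0.3003·161.9600 + 0.6997·56.1200] = 86.1664
Node ud (S = 100.8): V_ud = e^(−0.02)·[0.3003·56.1200 + 0.6997·0.0000] = 16.5208
Node dd (S = 57.6): V_dd = e^(−0.02)·[0.3003·0.0000 + 0.6997·0.0000] = 0.0000
Node u (S = 126): V_u = e^(−0.02)·[0.3003·86.1664 + 0.6997·16.5208] = 36.6962
Node d (S = 72): V_d = e^(−0.02)·[0.3003·16.5208 + 0.6997·0.0000] = 4.8635
Node 0 (S = 90): V_0 = e^(−0.02)·[0.3003·36.6962 + 0.6997·4.8635] = 14.1382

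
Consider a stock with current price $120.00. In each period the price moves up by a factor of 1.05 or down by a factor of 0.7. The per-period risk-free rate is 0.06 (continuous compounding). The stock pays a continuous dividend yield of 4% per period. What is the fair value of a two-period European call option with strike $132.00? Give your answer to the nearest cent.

Per-period risk-free factor R = e^0.06 = 1.0618; dividend-adjusted growth = e^(0.06−0.04) = 1.0202.
Risk-neutral probability p = (1.0202 − 0.7)/(1.05 − 0.7) = 0.3202/0.3500 = 0.9149
Terminal stock prices: S_uu = 132.3, S_ud = 88.2, S_dd = 58.8
Terminal payoffs (S − K): max(0.3, 0) = 0.3, max(-43.8, 0) = 0, max(-73.2, 0) = 0
Node u (S = 126): V_u = e^(−0.06)·[0.9149·0.3000 + 0.0851·0.0000] = 0.2585
Node d (S = 84): V_d = e^(−0.06)·[0.9149·0.0000 + 0.0851·0.0000] = 0.0000
Node 0 (S = 120): V_0 = e^(−0.06)·[0.9149·0.2585 + 0.0851·0.0000] = 0.2227

$0.22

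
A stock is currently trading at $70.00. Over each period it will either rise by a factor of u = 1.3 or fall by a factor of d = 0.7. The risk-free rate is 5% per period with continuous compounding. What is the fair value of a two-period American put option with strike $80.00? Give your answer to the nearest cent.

Risk-neutral probability p = (e^0.05 − 0.7)/(1.3 − 0.7) = 0.3513/0.6000 = 0.5855
Terminal stock prices: S_uu = 118.3, S_ud = 63.7, S_dd = 34.3
Terminal payoffs (K − S): max(-38.3, 0) = 0, max(16.3, 0) = 16.3, max(45.7, 0) = 45.7
Node u (S = 91): continuation = e^(−0.05)·[0.5855·0.0000 + 0.4145·16.3000] = 6.4276; exercise value = 0.0000 ≤ continuation, so V_u = 6.4276
Node d (S = 49): continuation = e^(−0.05)·[0.5855·16.3000 + 0.4145·45.7000] = 27.0984; exercise value = 31.0000 > continuation, so V_d = 31.0000 (exercise)
Node 0 (S = 70): continuation = e^(−0.05)·[0.5855·6.4276 + 0.4145·31.0000] = 15.8038; exercise value = 10.0000 ≤ continuation, so V_0 = 15.8038

$15.80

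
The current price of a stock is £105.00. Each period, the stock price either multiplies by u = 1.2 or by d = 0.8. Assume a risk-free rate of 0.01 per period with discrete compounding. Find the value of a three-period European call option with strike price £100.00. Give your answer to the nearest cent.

Risk-neutral probability p = (1 + 0.01 − 0.8)/(1.2 − 0.8) = 0.2100/0.4000 = 0.5250
Terminal stock prices: S_uuu = 181.4, S_uud = 121, S_udd = 80.64, S_ddd = 53.76
Terminal payoffs (S − K): max(81.44, 0) = 81.44, max(20.96, 0) = 20.96, max(-19.36, 0) = 0, max(-46.24, 0) = 0
Node uu (S = 151.2): V_uu = 1/1.01·[0.5250·81.4400 + 0.4750·20.9600] = 52.1901
Node ud (S = 100.8): V_ud = 1/1.01·[0.5250·20.9600 + 0.4750·0.0000] = 10.8950
Node dd (S = 67.2): V_dd = 1/1.01·[0.5250·0.0000 + 0.4750·0.0000] = 0.0000
Node u (S = 126): V_u = 1/1.01·[0.5250·52.1901 + 0.4750·10.8950] = 32.2524
Node d (S = 84): V_d = 1/1.01·[0.5250·10.8950 + 0.4750·0.0000] = 5.6633
Node 0 (S = 105): V_0 = 1/1.01·[0.5250·32.2524 + 0.4750·5.6633] = 19.4283

£19.43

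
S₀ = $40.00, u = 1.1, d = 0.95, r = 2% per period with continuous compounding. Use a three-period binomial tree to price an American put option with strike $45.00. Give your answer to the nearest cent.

Risk-neutral probability p = (e^0.02 − 0.95)/(1.1 − 0.95) = 0.0702/0.1500 = 0.4680
Terminal stock prices: S_uuu = 53.24, S_uud = 45.98, S_udd = 39.71, S_ddd = 34.29
Terminal payoffs (K − S): max(-8.24, 0) = 0, max(-0.98, 0) = 0, max(5.29, 0) = 5.29, max(10.71, 0) = 10.71
Node uu (S = 48.4): continuation = e^(−0.02)·[0.4680·0.0000 + 0.5320·0.0000] = 0.0000; exercise value = 0.0000 ≤ continuation, so V_uu = 0.0000
Node ud (S = 41.8): continuation = e^(−0.02)·[0.4680·0.0000 + 0.5320·5.2900] = 2.7585; exercise value = 3.2000 > continuation, so V_ud = 3.2000 (exercise)
Node dd (S = 36.1): continuation = e^(−0.02)·[0.4680·5.2900 + 0.5320·10.7050] = 8.0089; exercise value = 8.9000 > continuation, so V_dd = 8.9000 (exercise)
Node u (S = 44): continuation = e^(−0.02)·[0.4680·0.0000 + 0.5320·3.2000] = 1.6687; exercise value = 1.0000 ≤ continuation, so V_u = 1.6687
Node d (S = 38): continuation = e^(−0.02)·[0.4680·3.2000 + 0.5320·8.9000] = 6.1089; exercise value = 7.0000 > continuation, so V_d = 7.0000 (exercise)
Node 0 (S = 40): continuation = e^(−0.02)·[0.4680·1.6687 + 0.5320·7.0000] = 4.4157; exercise value = 5.0000 > continuation, so V_0 = 5.0000 (exercise)

$5.00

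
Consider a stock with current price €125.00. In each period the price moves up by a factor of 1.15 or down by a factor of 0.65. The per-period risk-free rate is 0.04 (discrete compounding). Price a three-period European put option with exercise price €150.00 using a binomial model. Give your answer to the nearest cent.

Risk-neutral probability p = (1 + 0.04 − 0.65)/(1.15 − 0.65) = 0.3900/0.5000 = 0.7800
Terminal stock prices: S_uuu = 190.1, S_uud = 107.5, S_udd = 60.73, S_ddd = 34.33
Terminal payoffs (K − S): max(-40.11, 0) = 0, max(42.55, 0) = 42.55, max(89.27, 0) = 89.27, max(115.7, 0) = 115.7
Node uu (S = 165.3): V_uu = 1/1.04·[0.7800·0.0000 + 0.2200·42.5469] = 9.0003
Node ud (S = 93.44): V_ud = 1/1.04·[0.7800·42.5469 + 0.2200·89.2656] = 50.7933
Node dd (S = 52.81): V_dd = 1/1.04·[0.7800·89.2656 + 0.2200·115.6719] = 91.4183
Node u (S = 143.8): V_u = 1/1.04·[0.7800·9.0003 + 0.2200·50.7933] = 17.4950
Node d (S = 81.25): V_d = 1/1.04·[0.7800·50.7933 + 0.2200·91.4183] = 57.4334
Node 0 (S = 125): V_0 = 1/1.04·[0.7800·17.4950 + 0.2200·57.4334] = 25.2706

€25.27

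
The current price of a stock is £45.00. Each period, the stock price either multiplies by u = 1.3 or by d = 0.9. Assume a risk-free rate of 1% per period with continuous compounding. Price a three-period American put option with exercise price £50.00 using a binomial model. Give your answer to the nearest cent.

Risk-neutral probability p = (e^0.01 − 0.9)/(1.3 − 0.9) = 0.1101/0.4000 = 0.2751
Terminal stock prices: S_uuu = 98.87, S_uud = 68.45, S_udd = 47.39, S_ddd = 32.81
Terminal payoffs (K − S): max(-48.87, 0) = 0, max(-18.45, 0) = 0, max(2.615, 0) = 2.615, max(17.19, 0) = 17.19
Node uu (S = 76.05): continuation = e^(−0.01)·[0.2751·0.0000 + 0.7249·0.0000] = 0.0000; exercise value = 0.0000 ≤ continuation, so V_uu = 0.0000
Node ud (S = 52.65): continuation = e^(−0.01)·[0.2751·0.0000 + 0.7249·2.6150] = 1.8767; exercise value = 0.0000 ≤ continuation, so V_ud = 1.8767
Node dd (S = 36.45): continuation = e^(−0.01)·[0.2751·2.6150 + 0.7249·17.1950] = 13.0525; exercise value = 13.5500 > continuation, so V_dd = 13.5500 (exercise)
Node u (S = 58.5): continuation = e^(−0.01)·[0.2751·0.0000 + 0.7249·1.8767] = 1.3468; exercise value = 0.0000 ≤ continuation, so V_u = 1.3468
Node d (S = 40.5): continuation = e^(−0.01)·[0.2751·1.8767 + 0.7249·13.5500] = 10.2355; exercise value = 9.5000 ≤ continuation, so V_d = 10.2355
Node 0 (S = 45): continuation = e^(−0.01)·[0.2751·1.3468 + 0.7249·10.2355] = 7.7125; exercise value = 5.0000 ≤ continuation, so V_0 = 7.7125

£7.71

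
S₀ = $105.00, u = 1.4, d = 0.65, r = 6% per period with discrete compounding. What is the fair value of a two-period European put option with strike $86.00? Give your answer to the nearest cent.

$7.62

Risk-neutral probability p = (1 + 0.06 − 0.65)/(1.4 − 0.65) = 0.4100/0.7500 = 0.5467
Terminal stock prices: S_uu = 205.8, S_ud = 95.55, S_dd = 44.36
Terminal payoffs (K − S): max(-119.8, 0) = 0, max(-9.55, 0) = 0, max(41.64, 0) = 41.64
Node u (S = 147): V_u = 1/1.06·[0.5467·0.0000 + 0.4533·0.0000] = 0.0000
Node d (S = 68.25): V_d = 1/1.06·[0.5467·0.0000 + 0.4533·41.6375] = 17.8072
Node 0 (S = 105): V_0 = 1/1.06·[0.5467·0.0000 + 0.4533·17.8072] = 7.6157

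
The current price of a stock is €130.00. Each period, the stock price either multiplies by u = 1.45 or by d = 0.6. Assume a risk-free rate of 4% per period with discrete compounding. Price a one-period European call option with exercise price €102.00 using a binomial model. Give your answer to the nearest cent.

€43.05

Risk-neutral probability p = (1 + 0.04 − 0.6)/(1.45 − 0.6) = 0.4400/0.8500 = 0.5176
Terminal stock prices: S_u = 188.5, S_d = 78
Terminal payoffs (S − K): max(86.5, 0) = 86.5, max(-24, 0) = 0
Node 0 (S = 130): V_0 = 1/1.04·[0.5176·86.5000 + 0.4824·0.0000] = 43.0543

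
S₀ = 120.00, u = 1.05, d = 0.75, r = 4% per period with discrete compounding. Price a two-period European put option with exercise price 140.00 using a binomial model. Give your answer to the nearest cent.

Risk-neutral probability p = (1 + 0.04 − 0.75)/(1.05 − 0.75) = 0.2900/0.3000 = 0.9667
Terminal stock prices: S_uu = 132.3, S_ud = 94.5, S_dd = 67.5
Terminal payoffs (K − S): max(7.7, 0) = 7.7, max(45.5, 0) = 45.5, max(72.5, 0) = 72.5
Node u (S = 126): V_u = 1/1.04·[0.9667·7.7000 + 0.0333·45.5000] = 8.6154
Node d (S = 90): V_d = 1/1.04·[0.9667·45.5000 + 0.0333·72.5000] = 44.6154
Node 0 (S = 120): V_0 = 1/1.04·[0.9667·8.6154 + 0.0333·44.6154] = 9.4379

9.44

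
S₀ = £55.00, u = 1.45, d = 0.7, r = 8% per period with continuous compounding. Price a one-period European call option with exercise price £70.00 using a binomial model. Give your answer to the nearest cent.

£4.60

Risk-neutral probability p = (e^0.08 − 0.7)/(1.45 − 0.7) = 0.3833/0.7500 = 0.5110
Terminal stock prices: S_u = 79.75, S_d = 38.5
Terminal payoffs (S − K): max(9.75, 0) = 9.75, max(-31.5, 0) = 0
Node 0 (S = 55): V_0 = e^(−0.08)·[0.5110·9.7500 + 0.4890·0.0000] = 4.5996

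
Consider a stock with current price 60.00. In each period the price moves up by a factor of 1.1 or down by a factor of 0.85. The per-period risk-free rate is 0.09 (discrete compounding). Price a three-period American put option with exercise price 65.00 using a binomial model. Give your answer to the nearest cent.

5.00

Risk-neutral probability p = (1 + 0.09 − 0.85)/(1.1 − 0.85) = 0.2400/0.2500 = 0.9600
Terminal stock prices: S_uuu = 79.86, S_uud = 61.71, S_udd = 47.68, S_ddd = 36.85
Terminal payoffs (K − S): max(-14.86, 0) = 0, max(3.29, 0) = 3.29, max(17.32, 0) = 17.32, max(28.15, 0) = 28.15
Node uu (S = 72.6): continuation = 1/1.09·[0.9600·0.0000 + 0.0400·3.2900] = 0.1207; exercise value = 0.0000 ≤ continuation, so V_uu = 0.1207
Node ud (S = 56.1): continuation = 1/1.09·[0.9600·3.2900 + 0.0400·17.3150] = 3.5330; exercise value = 8.9000 > continuation, so V_ud = 8.9000 (exercise)
Node dd (S = 43.35): continuation = 1/1.09·[0.9600·17.3150 + 0.0400·28.1525] = 16.2830; exercise value = 21.6500 > continuation, so V_dd = 21.6500 (exercise)
Node u (S = 66): continuation = 1/1.09·[0.9600·0.1207 + 0.0400·8.9000] = 0.4329; exercise value = 0.0000 ≤ continuation, so V_u = 0.4329
Node d (S = 51): continuation = 1/1.09·[0.9600·8.9000 + 0.0400·21.6500] = 8.6330; exercise value = 14.0000 > continuation, so V_d = 14.0000 (exercise)
Node 0 (S = 60): continuation = 1/1.09·[0.9600·0.4329 + 0.0400·14.0000] = 0.8951; exercise value = 5.0000 > continuation, so V_0 = 5.0000 (exercise)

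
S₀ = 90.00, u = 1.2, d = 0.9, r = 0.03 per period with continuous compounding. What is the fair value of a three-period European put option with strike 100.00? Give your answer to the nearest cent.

10.44

Risk-neutral probability p = (e^0.03 − 0.9)/(1.2 − 0.9) = 0.1305/0.3000 = 0.4348
Terminal stock prices: S_uuu = 155.5, S_uud = 116.6, S_udd = 87.48, S_ddd = 65.61
Terminal payoffs (K − S): max(-55.52, 0) = 0, max(-16.64, 0) = 0, max(12.52, 0) = 12.52, max(34.39, 0) = 34.39
Node uu (S = 129.6): V_uu = e^(−0.03)·[0.4348·0.0000 + 0.5652·0.0000] = 0.0000
Node ud (S = 97.2): V_ud = e^(−0.03)·[0.4348·0.0000 + 0.5652·12.5200] = 6.8666
Node dd (S = 72.9): V_dd = e^(−0.03)·[0.4348·12.5200 + 0.5652·34.3900] = 24.1446
Node u (S = 108): V_u = e^(−0.03)·[0.4348·0.0000 + 0.5652·6.8666] = 3.7660
Node d (S = 81): V_d = e^(−0.03)·[0.4348·6.8666 + 0.5652·24.1446] = 16.1397
Node 0 (S = 90): V_0 = e^(−0.03)·[0.4348·3.7660 + 0.5652·16.1397] = 10.4410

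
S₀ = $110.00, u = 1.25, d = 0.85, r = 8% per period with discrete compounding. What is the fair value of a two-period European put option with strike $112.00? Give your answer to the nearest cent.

Risk-neutral probability p = (1 + 0.08 − 0.85)/(1.25 − 0.85) = 0.2300/0.4000 = 0.5750
Terminal stock prices: S_uu = 171.9, S_ud = 116.9, S_dd = 79.47
Terminal payoffs (K − S): max(-59.88, 0) = 0, max(-4.875, 0) = 0, max(32.53, 0) = 32.53
Node u (S = 137.5): V_u = 1/1.08·[0.5750·0.0000 + 0.4250·0.0000] = 0.0000
Node d (S = 93.5): V_d = 1/1.08·[0.5750·0.0000 + 0.4250·32.5250] = 12.7992
Node 0 (S = 110): V_0 = 1/1.08·[0.5750·0.0000 + 0.4250·12.7992] = 5.0367

$5.04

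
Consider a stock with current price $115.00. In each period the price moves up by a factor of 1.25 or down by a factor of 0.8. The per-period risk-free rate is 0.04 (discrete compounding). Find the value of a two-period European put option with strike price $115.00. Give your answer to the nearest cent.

Risk-neutral probability p = (1 + 0.04 − 0.8)/(1.25 − 0.8) = 0.2400/0.4500 = 0.5333
Terminal stock prices: S_uu = 179.7, S_ud = 115, S_dd = 73.6
Terminal payoffs (K − S): max(-64.69, 0) = 0, max(0, 0) = 0, max(41.4, 0) = 41.4
Node u (S = 143.8): V_u = 1/1.04·[0.5333·0.0000 + 0.4667·0.0000] = 0.0000
Node d (S = 92): V_d = 1/1.04·[0.5333·0.0000 + 0.4667·41.4000] = 18.5769
Node 0 (S = 115): V_0 = 1/1.04·[0.5333·0.0000 + 0.4667·18.5769] = 8.3358

$8.34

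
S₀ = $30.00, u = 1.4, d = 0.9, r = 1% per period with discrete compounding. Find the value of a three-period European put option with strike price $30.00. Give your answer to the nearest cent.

Risk-neutral probability p = (1 + 0.01 − 0.9)/(1.4 − 0.9) = 0.1100/0.5000 = 0.2200
Terminal stock prices: S_uuu = 82.32, S_uud = 52.92, S_udd = 34.02, S_ddd = 21.87
Terminal payoffs (K − S): max(-52.32, 0) = 0, max(-22.92, 0) = 0, max(-4.02, 0) = 0, max(8.13, 0) = 8.13
Node uu (S = 58.8): V_uu = 1/1.01·[0.2200·0.0000 + 0.7800·0.0000] = 0.0000
Node ud (S = 37.8): V_ud = 1/1.01·[0.2200·0.0000 + 0.7800·0.0000] = 0.0000
Node dd (S = 24.3): V_dd = 1/1.01·[0.2200·0.0000 + 0.7800·8.1300] = 6.2786
Node u (S = 42): V_u = 1/1.01·[0.2200·0.0000 + 0.7800·0.0000] = 0.0000
Node d (S = 27): V_d = 1/1.01·[0.2200·0.0000 + 0.7800·6.2786] = 4.8488
Node 0 (S = 30): V_0 = 1/1.01·[0.2200·0.0000 + 0.7800·4.8488] = 3.7446

$3.74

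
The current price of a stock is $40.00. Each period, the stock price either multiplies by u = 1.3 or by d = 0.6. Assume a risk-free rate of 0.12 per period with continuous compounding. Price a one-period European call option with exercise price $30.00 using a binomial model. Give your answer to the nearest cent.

Risk-neutral probability p = (e^0.12 − 0.6)/(1.3 − 0.6) = 0.5275/0.7000 = 0.7536
Terminal stock prices: S_u = 52, S_d = 24
Terminal payoffs (S − K): max(22, 0) = 22, max(-6, 0) = 0
Node 0 (S = 40): V_0 = e^(−0.12)·[0.7536·22.0000 + 0.2464·0.0000] = 14.7038

$14.70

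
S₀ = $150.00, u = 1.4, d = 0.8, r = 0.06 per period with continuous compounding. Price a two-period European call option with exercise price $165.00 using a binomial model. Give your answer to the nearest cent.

Risk-neutral probability p = (e^0.06 − 0.8)/(1.4 − 0.8) = 0.2618/0.6000 = 0.4364
Terminal stock prices: S_uu = 294, S_ud = 168, S_dd = 96
Terminal payoffs (S − K): max(129, 0) = 129, max(3, 0) = 3, max(-69, 0) = 0
Node u (S = 210): V_u = e^(−0.06)·[0.4364·129.0000 + 0.5636·3.0000] = 54.6089
Node d (S = 120): V_d = e^(−0.06)·[0.4364·3.0000 + 0.5636·0.0000] = 1.2329
Node 0 (S = 150): V_0 = e^(−0.06)·[0.4364·54.6089 + 0.5636·1.2329] = 23.0976

$23.10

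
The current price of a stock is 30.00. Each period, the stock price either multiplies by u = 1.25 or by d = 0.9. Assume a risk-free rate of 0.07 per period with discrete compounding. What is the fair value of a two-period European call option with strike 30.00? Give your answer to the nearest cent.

5.11

Risk-neutral probability p = (1 + 0.07 − 0.9)/(1.25 − 0.9) = 0.1700/0.3500 = 0.4857
Terminal stock prices: S_uu = 46.88, S_ud = 33.75, S_dd = 24.3
Terminal payoffs (S − K): max(16.88, 0) = 16.88, max(3.75, 0) = 3.75, max(-5.7, 0) = 0
Node u (S = 37.5): V_u = 1/1.07·[0.4857·16.8750 + 0.5143·3.7500] = 9.4626
Node d (S = 27): V_d = 1/1.07·[0.4857·3.7500 + 0.5143·0.0000] = 1.7023
Node 0 (S = 30): V_0 = 1/1.07·[0.4857·9.4626 + 0.5143·1.7023] = 5.1136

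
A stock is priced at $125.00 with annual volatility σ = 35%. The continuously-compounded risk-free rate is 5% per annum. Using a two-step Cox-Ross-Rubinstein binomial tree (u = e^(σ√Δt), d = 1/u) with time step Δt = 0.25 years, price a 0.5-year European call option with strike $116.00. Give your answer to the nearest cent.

CRR parameters: u = e^(σ√Δt) = e^(0.35·√0.25) = 1.1912, d = 1/u = 0.8395
Per-period rate: rΔt = 0.05·0.25 = 0.0125, so R = e^0.0125 = 1.0126
Risk-neutral probability p = (e^0.0125 − 0.8395)/(1.1912 − 0.8395) = 0.1731/0.3518 = 0.4921
Terminal stock prices: S_uu = 177.4, S_ud = 125, S_dd = 88.09
Terminal payoffs (S − K): max(61.38, 0) = 61.38, max(9, 0) = 9, max(-27.91, 0) = 0
Node u (S = 148.9): V_u = e^(−0.0125)·[0.4921·61.3834 + 0.5079·9.0000] = 34.3468
Node d (S = 104.9): V_d = e^(−0.0125)·[0.4921·9.0000 + 0.5079·0.0000] = 4.3740
Node 0 (S = 125): V_0 = e^(−0.0125)·[0.4921·34.3468 + 0.5079·4.3740] = 18.8866

$18.89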